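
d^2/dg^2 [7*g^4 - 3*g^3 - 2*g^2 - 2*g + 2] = 84*g^2 - 18*g - 4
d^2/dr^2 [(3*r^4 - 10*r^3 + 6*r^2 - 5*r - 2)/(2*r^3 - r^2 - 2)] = 2*(7*r^6 - 24*r^5 - 240*r^4 + 215*r^3 - 90*r^2 - 114*r + 28)/(8*r^9 - 12*r^8 + 6*r^7 - 25*r^6 + 24*r^5 - 6*r^4 + 24*r^3 - 12*r^2 - 8)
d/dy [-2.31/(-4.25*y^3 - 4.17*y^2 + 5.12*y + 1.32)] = (-29.4525*y^2 - 19.2654*y + 11.8272)/(4.25*y^3 + 4.17*y^2 - 5.12*y - 1.32)^2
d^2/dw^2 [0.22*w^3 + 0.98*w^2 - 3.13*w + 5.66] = 1.32*w + 1.96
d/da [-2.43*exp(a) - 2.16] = -2.43*exp(a)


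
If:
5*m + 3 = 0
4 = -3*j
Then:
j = -4/3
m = -3/5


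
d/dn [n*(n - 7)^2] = (n - 7)*(3*n - 7)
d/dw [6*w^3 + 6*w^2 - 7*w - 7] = 18*w^2 + 12*w - 7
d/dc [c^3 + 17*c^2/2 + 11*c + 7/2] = 3*c^2 + 17*c + 11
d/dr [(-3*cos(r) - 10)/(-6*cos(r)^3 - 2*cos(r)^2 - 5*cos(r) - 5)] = 4*(36*cos(r)^3 + 186*cos(r)^2 + 40*cos(r) + 35)*sin(r)/(-4*sin(r)^2 + 19*cos(r) + 3*cos(3*r) + 14)^2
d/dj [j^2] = 2*j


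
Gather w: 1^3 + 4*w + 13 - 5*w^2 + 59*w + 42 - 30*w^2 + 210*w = -35*w^2 + 273*w + 56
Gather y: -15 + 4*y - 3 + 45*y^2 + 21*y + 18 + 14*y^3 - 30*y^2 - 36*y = 14*y^3 + 15*y^2 - 11*y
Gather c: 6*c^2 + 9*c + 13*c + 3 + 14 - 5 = 6*c^2 + 22*c + 12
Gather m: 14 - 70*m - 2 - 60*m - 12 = -130*m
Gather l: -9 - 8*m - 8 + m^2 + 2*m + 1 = m^2 - 6*m - 16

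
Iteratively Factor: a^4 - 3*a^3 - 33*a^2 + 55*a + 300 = (a + 4)*(a^3 - 7*a^2 - 5*a + 75) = (a + 3)*(a + 4)*(a^2 - 10*a + 25) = (a - 5)*(a + 3)*(a + 4)*(a - 5)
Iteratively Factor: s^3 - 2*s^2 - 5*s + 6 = (s - 3)*(s^2 + s - 2) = (s - 3)*(s - 1)*(s + 2)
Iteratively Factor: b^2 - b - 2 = (b + 1)*(b - 2)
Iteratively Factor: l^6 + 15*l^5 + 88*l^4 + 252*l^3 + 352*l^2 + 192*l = (l + 2)*(l^5 + 13*l^4 + 62*l^3 + 128*l^2 + 96*l) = (l + 2)^2*(l^4 + 11*l^3 + 40*l^2 + 48*l) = (l + 2)^2*(l + 4)*(l^3 + 7*l^2 + 12*l) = (l + 2)^2*(l + 4)^2*(l^2 + 3*l) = (l + 2)^2*(l + 3)*(l + 4)^2*(l)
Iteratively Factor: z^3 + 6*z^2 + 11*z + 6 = (z + 3)*(z^2 + 3*z + 2) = (z + 2)*(z + 3)*(z + 1)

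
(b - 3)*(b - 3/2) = b^2 - 9*b/2 + 9/2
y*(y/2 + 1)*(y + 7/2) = y^3/2 + 11*y^2/4 + 7*y/2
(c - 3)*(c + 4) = c^2 + c - 12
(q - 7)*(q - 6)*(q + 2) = q^3 - 11*q^2 + 16*q + 84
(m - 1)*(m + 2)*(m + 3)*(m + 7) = m^4 + 11*m^3 + 29*m^2 + m - 42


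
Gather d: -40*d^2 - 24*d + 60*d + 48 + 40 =-40*d^2 + 36*d + 88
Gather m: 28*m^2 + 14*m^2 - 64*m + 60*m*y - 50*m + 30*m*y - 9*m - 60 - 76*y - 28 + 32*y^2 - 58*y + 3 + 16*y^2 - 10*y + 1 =42*m^2 + m*(90*y - 123) + 48*y^2 - 144*y - 84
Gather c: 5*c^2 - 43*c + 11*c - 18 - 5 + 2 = 5*c^2 - 32*c - 21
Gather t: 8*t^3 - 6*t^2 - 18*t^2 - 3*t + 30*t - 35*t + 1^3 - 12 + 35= 8*t^3 - 24*t^2 - 8*t + 24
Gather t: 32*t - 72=32*t - 72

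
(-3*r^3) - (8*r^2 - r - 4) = -3*r^3 - 8*r^2 + r + 4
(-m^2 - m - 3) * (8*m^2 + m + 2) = -8*m^4 - 9*m^3 - 27*m^2 - 5*m - 6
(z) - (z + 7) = -7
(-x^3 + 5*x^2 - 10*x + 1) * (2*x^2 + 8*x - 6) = -2*x^5 + 2*x^4 + 26*x^3 - 108*x^2 + 68*x - 6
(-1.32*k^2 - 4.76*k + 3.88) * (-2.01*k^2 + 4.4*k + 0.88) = 2.6532*k^4 + 3.7596*k^3 - 29.9044*k^2 + 12.8832*k + 3.4144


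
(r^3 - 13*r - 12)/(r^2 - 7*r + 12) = (r^2 + 4*r + 3)/(r - 3)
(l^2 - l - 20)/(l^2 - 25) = (l + 4)/(l + 5)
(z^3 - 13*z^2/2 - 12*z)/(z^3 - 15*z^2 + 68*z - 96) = z*(2*z + 3)/(2*(z^2 - 7*z + 12))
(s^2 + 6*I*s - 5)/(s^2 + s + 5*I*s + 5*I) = (s + I)/(s + 1)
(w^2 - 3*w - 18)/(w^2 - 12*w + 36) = (w + 3)/(w - 6)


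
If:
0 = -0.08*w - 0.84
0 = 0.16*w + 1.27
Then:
No Solution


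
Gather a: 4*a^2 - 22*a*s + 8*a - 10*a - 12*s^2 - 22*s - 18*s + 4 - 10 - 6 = 4*a^2 + a*(-22*s - 2) - 12*s^2 - 40*s - 12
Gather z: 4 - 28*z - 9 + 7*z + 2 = -21*z - 3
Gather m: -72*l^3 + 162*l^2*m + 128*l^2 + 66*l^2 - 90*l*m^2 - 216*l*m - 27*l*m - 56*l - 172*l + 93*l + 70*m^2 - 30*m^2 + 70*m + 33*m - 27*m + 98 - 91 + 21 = -72*l^3 + 194*l^2 - 135*l + m^2*(40 - 90*l) + m*(162*l^2 - 243*l + 76) + 28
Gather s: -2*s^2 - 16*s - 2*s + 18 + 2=-2*s^2 - 18*s + 20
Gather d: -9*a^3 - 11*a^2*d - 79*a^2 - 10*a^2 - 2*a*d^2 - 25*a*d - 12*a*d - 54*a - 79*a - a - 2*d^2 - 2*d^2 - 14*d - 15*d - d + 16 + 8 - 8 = -9*a^3 - 89*a^2 - 134*a + d^2*(-2*a - 4) + d*(-11*a^2 - 37*a - 30) + 16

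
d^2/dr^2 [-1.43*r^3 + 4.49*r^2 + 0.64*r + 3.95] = 8.98 - 8.58*r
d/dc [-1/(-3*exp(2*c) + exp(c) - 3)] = (1 - 6*exp(c))*exp(c)/(3*exp(2*c) - exp(c) + 3)^2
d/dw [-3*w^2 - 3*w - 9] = -6*w - 3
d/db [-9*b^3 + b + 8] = 1 - 27*b^2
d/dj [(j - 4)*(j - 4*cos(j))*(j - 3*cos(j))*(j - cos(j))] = (j - 4)*(j - 4*cos(j))*(j - 3*cos(j))*(sin(j) + 1) + (j - 4)*(j - 4*cos(j))*(j - cos(j))*(3*sin(j) + 1) + (j - 4)*(j - 3*cos(j))*(j - cos(j))*(4*sin(j) + 1) + (j - 4*cos(j))*(j - 3*cos(j))*(j - cos(j))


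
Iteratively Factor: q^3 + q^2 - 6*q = (q - 2)*(q^2 + 3*q) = (q - 2)*(q + 3)*(q)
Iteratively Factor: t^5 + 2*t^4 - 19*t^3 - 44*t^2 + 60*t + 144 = (t + 2)*(t^4 - 19*t^2 - 6*t + 72) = (t + 2)*(t + 3)*(t^3 - 3*t^2 - 10*t + 24) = (t + 2)*(t + 3)^2*(t^2 - 6*t + 8) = (t - 4)*(t + 2)*(t + 3)^2*(t - 2)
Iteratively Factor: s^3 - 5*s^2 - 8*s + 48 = (s - 4)*(s^2 - s - 12) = (s - 4)^2*(s + 3)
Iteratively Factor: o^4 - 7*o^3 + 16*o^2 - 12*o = (o - 3)*(o^3 - 4*o^2 + 4*o) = (o - 3)*(o - 2)*(o^2 - 2*o) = o*(o - 3)*(o - 2)*(o - 2)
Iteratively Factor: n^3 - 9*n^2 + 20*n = (n - 5)*(n^2 - 4*n) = (n - 5)*(n - 4)*(n)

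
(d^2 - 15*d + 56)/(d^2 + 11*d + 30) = (d^2 - 15*d + 56)/(d^2 + 11*d + 30)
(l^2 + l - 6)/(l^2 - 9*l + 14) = (l + 3)/(l - 7)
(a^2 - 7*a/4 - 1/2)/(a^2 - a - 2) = (a + 1/4)/(a + 1)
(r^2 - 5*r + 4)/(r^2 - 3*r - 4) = (r - 1)/(r + 1)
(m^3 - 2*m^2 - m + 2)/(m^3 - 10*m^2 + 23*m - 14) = (m + 1)/(m - 7)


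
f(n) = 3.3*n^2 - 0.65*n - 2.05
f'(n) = 6.6*n - 0.65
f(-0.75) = 0.29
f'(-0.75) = -5.60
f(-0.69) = -0.03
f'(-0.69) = -5.20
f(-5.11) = 87.44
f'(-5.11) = -34.38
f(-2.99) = 29.40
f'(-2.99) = -20.38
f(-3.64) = 44.04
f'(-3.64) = -24.67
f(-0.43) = -1.16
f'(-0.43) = -3.49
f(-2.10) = 13.87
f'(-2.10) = -14.51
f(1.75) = 6.92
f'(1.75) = 10.90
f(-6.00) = 120.65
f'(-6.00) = -40.25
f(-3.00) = 29.60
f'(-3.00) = -20.45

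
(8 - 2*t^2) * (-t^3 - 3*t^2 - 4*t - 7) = 2*t^5 + 6*t^4 - 10*t^2 - 32*t - 56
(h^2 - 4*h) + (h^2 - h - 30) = 2*h^2 - 5*h - 30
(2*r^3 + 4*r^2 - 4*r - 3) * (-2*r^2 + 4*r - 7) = -4*r^5 + 10*r^3 - 38*r^2 + 16*r + 21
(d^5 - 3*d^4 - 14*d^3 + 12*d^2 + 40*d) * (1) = d^5 - 3*d^4 - 14*d^3 + 12*d^2 + 40*d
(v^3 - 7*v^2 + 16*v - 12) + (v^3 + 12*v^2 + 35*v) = 2*v^3 + 5*v^2 + 51*v - 12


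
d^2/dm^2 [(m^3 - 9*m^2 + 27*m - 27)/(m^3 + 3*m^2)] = 6*(-4*m^4 + 27*m^3 + 27*m^2 - 135*m - 243)/(m^4*(m^3 + 9*m^2 + 27*m + 27))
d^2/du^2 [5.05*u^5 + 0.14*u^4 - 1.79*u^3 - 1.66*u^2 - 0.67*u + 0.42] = 101.0*u^3 + 1.68*u^2 - 10.74*u - 3.32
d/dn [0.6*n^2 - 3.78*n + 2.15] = 1.2*n - 3.78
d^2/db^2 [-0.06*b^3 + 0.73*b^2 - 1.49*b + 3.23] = 1.46 - 0.36*b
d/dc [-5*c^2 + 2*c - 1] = 2 - 10*c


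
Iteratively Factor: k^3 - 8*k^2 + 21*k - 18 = (k - 3)*(k^2 - 5*k + 6) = (k - 3)^2*(k - 2)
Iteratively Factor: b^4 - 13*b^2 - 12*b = (b)*(b^3 - 13*b - 12) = b*(b - 4)*(b^2 + 4*b + 3) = b*(b - 4)*(b + 1)*(b + 3)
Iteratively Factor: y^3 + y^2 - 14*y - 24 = (y + 2)*(y^2 - y - 12) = (y + 2)*(y + 3)*(y - 4)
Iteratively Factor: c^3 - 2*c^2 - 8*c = (c + 2)*(c^2 - 4*c) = (c - 4)*(c + 2)*(c)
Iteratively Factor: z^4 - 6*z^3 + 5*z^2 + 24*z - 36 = (z + 2)*(z^3 - 8*z^2 + 21*z - 18) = (z - 3)*(z + 2)*(z^2 - 5*z + 6) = (z - 3)^2*(z + 2)*(z - 2)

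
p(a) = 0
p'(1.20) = 0.00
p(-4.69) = 0.00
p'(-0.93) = 0.00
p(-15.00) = 0.00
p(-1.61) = 0.00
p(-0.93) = 0.00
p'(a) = 0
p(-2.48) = 0.00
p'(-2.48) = 0.00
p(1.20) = 0.00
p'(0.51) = 0.00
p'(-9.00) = 0.00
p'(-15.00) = 0.00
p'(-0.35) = 0.00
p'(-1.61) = 0.00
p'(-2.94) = 0.00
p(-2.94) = 0.00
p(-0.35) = 0.00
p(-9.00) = 0.00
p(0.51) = 0.00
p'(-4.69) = 0.00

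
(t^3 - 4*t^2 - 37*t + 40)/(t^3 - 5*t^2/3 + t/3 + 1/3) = 3*(t^2 - 3*t - 40)/(3*t^2 - 2*t - 1)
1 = 1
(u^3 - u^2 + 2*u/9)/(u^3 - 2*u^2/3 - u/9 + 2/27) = 3*u/(3*u + 1)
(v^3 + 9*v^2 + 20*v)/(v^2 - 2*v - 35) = v*(v + 4)/(v - 7)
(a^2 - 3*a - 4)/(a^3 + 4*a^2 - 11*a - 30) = (a^2 - 3*a - 4)/(a^3 + 4*a^2 - 11*a - 30)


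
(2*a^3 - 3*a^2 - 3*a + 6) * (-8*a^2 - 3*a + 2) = -16*a^5 + 18*a^4 + 37*a^3 - 45*a^2 - 24*a + 12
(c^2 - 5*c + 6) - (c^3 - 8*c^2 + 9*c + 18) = -c^3 + 9*c^2 - 14*c - 12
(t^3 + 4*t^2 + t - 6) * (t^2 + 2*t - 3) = t^5 + 6*t^4 + 6*t^3 - 16*t^2 - 15*t + 18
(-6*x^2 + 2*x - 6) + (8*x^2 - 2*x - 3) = 2*x^2 - 9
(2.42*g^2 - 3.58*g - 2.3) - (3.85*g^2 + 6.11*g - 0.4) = -1.43*g^2 - 9.69*g - 1.9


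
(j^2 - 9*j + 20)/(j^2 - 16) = (j - 5)/(j + 4)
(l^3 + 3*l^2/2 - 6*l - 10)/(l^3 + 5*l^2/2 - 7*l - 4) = (2*l^3 + 3*l^2 - 12*l - 20)/(2*l^3 + 5*l^2 - 14*l - 8)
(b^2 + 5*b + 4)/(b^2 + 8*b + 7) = (b + 4)/(b + 7)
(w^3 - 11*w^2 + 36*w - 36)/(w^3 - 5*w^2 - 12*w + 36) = (w - 3)/(w + 3)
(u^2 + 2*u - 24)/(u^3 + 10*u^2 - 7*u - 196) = (u + 6)/(u^2 + 14*u + 49)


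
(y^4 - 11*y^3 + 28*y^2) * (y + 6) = y^5 - 5*y^4 - 38*y^3 + 168*y^2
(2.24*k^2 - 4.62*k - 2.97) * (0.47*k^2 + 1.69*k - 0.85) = 1.0528*k^4 + 1.6142*k^3 - 11.1077*k^2 - 1.0923*k + 2.5245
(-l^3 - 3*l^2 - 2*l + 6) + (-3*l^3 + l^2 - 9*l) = -4*l^3 - 2*l^2 - 11*l + 6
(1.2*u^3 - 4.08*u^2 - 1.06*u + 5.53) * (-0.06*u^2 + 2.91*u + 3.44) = -0.072*u^5 + 3.7368*u^4 - 7.6812*u^3 - 17.4516*u^2 + 12.4459*u + 19.0232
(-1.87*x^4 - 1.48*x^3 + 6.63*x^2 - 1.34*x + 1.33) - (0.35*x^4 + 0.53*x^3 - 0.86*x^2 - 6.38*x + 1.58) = -2.22*x^4 - 2.01*x^3 + 7.49*x^2 + 5.04*x - 0.25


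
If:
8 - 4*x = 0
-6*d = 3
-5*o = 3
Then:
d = -1/2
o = -3/5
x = 2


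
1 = 1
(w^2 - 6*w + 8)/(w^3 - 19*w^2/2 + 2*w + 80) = 2*(w - 2)/(2*w^2 - 11*w - 40)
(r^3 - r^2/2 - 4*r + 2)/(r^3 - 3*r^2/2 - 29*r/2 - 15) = (2*r^2 - 5*r + 2)/(2*r^2 - 7*r - 15)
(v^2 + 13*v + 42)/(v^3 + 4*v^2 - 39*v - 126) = (v + 6)/(v^2 - 3*v - 18)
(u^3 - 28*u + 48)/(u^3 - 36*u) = (u^2 - 6*u + 8)/(u*(u - 6))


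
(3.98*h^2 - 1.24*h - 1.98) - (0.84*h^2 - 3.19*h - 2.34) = 3.14*h^2 + 1.95*h + 0.36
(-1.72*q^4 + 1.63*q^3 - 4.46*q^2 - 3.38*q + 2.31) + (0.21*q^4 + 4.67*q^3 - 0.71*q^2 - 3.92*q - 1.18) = -1.51*q^4 + 6.3*q^3 - 5.17*q^2 - 7.3*q + 1.13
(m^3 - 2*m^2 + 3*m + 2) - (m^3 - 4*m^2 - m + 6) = 2*m^2 + 4*m - 4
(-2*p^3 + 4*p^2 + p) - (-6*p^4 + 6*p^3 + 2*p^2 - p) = 6*p^4 - 8*p^3 + 2*p^2 + 2*p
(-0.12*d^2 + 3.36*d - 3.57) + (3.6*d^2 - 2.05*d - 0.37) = 3.48*d^2 + 1.31*d - 3.94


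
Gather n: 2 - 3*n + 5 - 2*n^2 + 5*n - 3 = -2*n^2 + 2*n + 4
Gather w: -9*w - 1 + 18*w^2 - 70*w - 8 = 18*w^2 - 79*w - 9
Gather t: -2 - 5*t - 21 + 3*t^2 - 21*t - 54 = 3*t^2 - 26*t - 77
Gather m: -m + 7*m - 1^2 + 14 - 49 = 6*m - 36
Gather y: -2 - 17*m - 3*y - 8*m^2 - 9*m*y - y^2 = -8*m^2 - 17*m - y^2 + y*(-9*m - 3) - 2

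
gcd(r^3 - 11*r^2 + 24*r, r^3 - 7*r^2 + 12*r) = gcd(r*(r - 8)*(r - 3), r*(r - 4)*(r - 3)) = r^2 - 3*r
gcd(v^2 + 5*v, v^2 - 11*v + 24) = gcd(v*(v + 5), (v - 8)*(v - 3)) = 1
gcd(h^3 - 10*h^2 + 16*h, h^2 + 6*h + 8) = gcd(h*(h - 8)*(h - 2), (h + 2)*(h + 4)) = 1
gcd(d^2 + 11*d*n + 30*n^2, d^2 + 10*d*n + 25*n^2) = d + 5*n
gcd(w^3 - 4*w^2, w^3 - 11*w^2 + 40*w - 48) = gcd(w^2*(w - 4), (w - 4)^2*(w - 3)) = w - 4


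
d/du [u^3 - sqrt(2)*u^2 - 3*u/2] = 3*u^2 - 2*sqrt(2)*u - 3/2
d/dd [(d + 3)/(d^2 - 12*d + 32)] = (d^2 - 12*d - 2*(d - 6)*(d + 3) + 32)/(d^2 - 12*d + 32)^2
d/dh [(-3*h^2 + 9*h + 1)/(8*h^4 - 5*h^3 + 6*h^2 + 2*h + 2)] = (48*h^5 - 231*h^4 + 58*h^3 - 45*h^2 - 24*h + 16)/(64*h^8 - 80*h^7 + 121*h^6 - 28*h^5 + 48*h^4 + 4*h^3 + 28*h^2 + 8*h + 4)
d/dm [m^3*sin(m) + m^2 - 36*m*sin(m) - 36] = m^3*cos(m) + 3*m^2*sin(m) - 36*m*cos(m) + 2*m - 36*sin(m)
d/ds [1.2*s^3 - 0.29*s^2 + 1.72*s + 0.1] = 3.6*s^2 - 0.58*s + 1.72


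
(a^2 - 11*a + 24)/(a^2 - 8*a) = (a - 3)/a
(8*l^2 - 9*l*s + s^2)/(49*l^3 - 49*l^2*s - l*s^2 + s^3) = (-8*l + s)/(-49*l^2 + s^2)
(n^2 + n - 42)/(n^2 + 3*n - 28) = (n - 6)/(n - 4)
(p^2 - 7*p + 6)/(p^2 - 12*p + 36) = (p - 1)/(p - 6)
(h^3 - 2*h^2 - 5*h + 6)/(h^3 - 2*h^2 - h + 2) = (h^2 - h - 6)/(h^2 - h - 2)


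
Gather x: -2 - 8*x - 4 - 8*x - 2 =-16*x - 8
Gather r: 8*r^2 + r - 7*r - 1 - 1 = 8*r^2 - 6*r - 2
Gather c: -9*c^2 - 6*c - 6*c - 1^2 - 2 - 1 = -9*c^2 - 12*c - 4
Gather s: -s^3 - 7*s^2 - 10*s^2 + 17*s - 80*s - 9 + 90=-s^3 - 17*s^2 - 63*s + 81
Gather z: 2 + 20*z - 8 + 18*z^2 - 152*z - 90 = 18*z^2 - 132*z - 96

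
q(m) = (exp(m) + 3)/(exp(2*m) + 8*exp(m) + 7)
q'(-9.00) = 0.00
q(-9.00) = 0.43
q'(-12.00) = 0.00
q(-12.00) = 0.43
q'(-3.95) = -0.01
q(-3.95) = 0.42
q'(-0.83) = -0.08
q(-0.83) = 0.32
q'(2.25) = -0.05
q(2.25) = 0.07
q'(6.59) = -0.00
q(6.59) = 0.00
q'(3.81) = -0.02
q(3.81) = 0.02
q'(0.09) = -0.09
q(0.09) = 0.24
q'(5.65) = -0.00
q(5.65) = 0.00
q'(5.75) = -0.00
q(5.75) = 0.00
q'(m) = (exp(m) + 3)*(-2*exp(2*m) - 8*exp(m))/(exp(2*m) + 8*exp(m) + 7)^2 + exp(m)/(exp(2*m) + 8*exp(m) + 7) = (-2*(exp(m) + 3)*(exp(m) + 4) + exp(2*m) + 8*exp(m) + 7)*exp(m)/(exp(2*m) + 8*exp(m) + 7)^2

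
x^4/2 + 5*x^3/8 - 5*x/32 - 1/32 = (x/2 + 1/4)*(x - 1/2)*(x + 1/4)*(x + 1)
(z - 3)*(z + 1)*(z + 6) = z^3 + 4*z^2 - 15*z - 18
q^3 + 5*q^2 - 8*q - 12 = (q - 2)*(q + 1)*(q + 6)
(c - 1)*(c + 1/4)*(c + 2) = c^3 + 5*c^2/4 - 7*c/4 - 1/2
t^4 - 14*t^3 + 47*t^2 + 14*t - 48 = (t - 8)*(t - 6)*(t - 1)*(t + 1)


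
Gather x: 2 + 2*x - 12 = 2*x - 10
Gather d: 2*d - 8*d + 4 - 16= -6*d - 12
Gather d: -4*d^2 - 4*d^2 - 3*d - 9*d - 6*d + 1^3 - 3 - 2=-8*d^2 - 18*d - 4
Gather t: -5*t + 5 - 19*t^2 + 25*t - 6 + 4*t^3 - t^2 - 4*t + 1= 4*t^3 - 20*t^2 + 16*t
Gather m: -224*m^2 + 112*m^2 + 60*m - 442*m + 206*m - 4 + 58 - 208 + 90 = -112*m^2 - 176*m - 64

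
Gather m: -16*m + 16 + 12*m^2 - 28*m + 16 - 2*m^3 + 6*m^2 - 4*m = -2*m^3 + 18*m^2 - 48*m + 32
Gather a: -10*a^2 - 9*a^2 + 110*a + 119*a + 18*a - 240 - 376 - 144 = -19*a^2 + 247*a - 760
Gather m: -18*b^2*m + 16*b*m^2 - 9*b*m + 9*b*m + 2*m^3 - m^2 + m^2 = -18*b^2*m + 16*b*m^2 + 2*m^3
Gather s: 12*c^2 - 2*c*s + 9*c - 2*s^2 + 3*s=12*c^2 + 9*c - 2*s^2 + s*(3 - 2*c)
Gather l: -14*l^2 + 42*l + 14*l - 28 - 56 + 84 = -14*l^2 + 56*l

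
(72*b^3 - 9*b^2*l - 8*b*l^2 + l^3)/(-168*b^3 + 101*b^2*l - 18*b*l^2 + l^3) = (-3*b - l)/(7*b - l)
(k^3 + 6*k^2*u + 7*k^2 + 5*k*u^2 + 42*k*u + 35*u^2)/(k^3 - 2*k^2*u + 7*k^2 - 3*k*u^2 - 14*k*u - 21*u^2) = (-k - 5*u)/(-k + 3*u)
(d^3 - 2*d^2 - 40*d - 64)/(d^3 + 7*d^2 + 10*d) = (d^2 - 4*d - 32)/(d*(d + 5))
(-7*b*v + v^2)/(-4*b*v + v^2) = (7*b - v)/(4*b - v)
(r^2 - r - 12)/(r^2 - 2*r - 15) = (r - 4)/(r - 5)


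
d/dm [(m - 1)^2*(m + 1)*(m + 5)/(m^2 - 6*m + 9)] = 2*(m^4 - 4*m^3 - 18*m^2 + 20*m + 1)/(m^3 - 9*m^2 + 27*m - 27)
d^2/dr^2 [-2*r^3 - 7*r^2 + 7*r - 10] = -12*r - 14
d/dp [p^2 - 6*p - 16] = 2*p - 6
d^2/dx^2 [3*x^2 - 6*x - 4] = 6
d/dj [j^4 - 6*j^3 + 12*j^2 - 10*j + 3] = 4*j^3 - 18*j^2 + 24*j - 10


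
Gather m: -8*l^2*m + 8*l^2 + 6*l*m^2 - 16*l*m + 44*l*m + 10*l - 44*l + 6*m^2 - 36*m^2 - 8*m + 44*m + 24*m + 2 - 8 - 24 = 8*l^2 - 34*l + m^2*(6*l - 30) + m*(-8*l^2 + 28*l + 60) - 30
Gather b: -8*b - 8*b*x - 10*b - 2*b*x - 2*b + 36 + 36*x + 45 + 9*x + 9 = b*(-10*x - 20) + 45*x + 90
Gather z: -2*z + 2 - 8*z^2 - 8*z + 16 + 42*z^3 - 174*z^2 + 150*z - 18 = 42*z^3 - 182*z^2 + 140*z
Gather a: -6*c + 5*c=-c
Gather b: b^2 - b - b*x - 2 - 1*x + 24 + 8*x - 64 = b^2 + b*(-x - 1) + 7*x - 42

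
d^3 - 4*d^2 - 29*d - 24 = (d - 8)*(d + 1)*(d + 3)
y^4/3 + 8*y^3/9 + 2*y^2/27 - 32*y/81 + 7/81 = (y/3 + 1/3)*(y - 1/3)^2*(y + 7/3)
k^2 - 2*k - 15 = (k - 5)*(k + 3)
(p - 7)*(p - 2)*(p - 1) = p^3 - 10*p^2 + 23*p - 14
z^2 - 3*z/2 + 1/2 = (z - 1)*(z - 1/2)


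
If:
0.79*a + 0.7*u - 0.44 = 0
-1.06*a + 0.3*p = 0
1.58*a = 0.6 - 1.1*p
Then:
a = 0.11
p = 0.39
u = 0.50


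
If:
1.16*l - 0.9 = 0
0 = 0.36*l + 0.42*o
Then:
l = 0.78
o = -0.67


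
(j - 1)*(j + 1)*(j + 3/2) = j^3 + 3*j^2/2 - j - 3/2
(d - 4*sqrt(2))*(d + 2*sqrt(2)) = d^2 - 2*sqrt(2)*d - 16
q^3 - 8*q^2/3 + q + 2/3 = (q - 2)*(q - 1)*(q + 1/3)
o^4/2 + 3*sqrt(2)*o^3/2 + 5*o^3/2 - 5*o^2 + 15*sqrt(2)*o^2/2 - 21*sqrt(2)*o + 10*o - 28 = (o/2 + sqrt(2))*(o - 2)*(o + 7)*(o + sqrt(2))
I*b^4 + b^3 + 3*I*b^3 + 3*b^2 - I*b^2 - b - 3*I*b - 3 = (b - 1)*(b + 3)*(b - I)*(I*b + I)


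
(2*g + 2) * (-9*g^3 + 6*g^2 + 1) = -18*g^4 - 6*g^3 + 12*g^2 + 2*g + 2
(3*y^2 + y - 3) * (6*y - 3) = 18*y^3 - 3*y^2 - 21*y + 9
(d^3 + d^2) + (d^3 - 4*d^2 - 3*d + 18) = 2*d^3 - 3*d^2 - 3*d + 18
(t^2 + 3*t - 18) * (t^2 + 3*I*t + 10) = t^4 + 3*t^3 + 3*I*t^3 - 8*t^2 + 9*I*t^2 + 30*t - 54*I*t - 180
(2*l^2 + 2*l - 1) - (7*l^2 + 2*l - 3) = 2 - 5*l^2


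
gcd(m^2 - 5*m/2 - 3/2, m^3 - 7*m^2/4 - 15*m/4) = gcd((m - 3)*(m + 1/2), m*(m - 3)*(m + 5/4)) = m - 3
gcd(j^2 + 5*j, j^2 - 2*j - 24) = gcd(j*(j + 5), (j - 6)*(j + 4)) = 1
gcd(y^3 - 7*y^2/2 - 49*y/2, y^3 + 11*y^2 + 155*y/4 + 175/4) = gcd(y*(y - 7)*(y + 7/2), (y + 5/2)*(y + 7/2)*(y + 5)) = y + 7/2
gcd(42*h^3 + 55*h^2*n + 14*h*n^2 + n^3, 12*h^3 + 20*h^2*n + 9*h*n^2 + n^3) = 6*h^2 + 7*h*n + n^2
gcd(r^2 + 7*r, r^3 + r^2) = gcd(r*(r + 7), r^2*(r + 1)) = r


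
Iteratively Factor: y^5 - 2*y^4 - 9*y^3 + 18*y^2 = (y + 3)*(y^4 - 5*y^3 + 6*y^2) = y*(y + 3)*(y^3 - 5*y^2 + 6*y) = y^2*(y + 3)*(y^2 - 5*y + 6) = y^2*(y - 2)*(y + 3)*(y - 3)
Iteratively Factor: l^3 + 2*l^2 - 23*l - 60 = (l + 4)*(l^2 - 2*l - 15) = (l - 5)*(l + 4)*(l + 3)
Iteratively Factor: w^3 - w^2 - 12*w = (w - 4)*(w^2 + 3*w) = w*(w - 4)*(w + 3)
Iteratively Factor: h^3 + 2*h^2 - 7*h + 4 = (h + 4)*(h^2 - 2*h + 1) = (h - 1)*(h + 4)*(h - 1)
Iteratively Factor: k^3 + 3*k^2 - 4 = (k + 2)*(k^2 + k - 2) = (k - 1)*(k + 2)*(k + 2)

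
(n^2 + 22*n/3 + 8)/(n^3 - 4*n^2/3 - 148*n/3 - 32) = (3*n + 4)/(3*n^2 - 22*n - 16)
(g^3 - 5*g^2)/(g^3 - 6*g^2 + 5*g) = g/(g - 1)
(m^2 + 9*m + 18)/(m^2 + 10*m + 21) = (m + 6)/(m + 7)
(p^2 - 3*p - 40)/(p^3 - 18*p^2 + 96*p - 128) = (p + 5)/(p^2 - 10*p + 16)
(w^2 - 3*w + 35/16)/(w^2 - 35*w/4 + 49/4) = (w - 5/4)/(w - 7)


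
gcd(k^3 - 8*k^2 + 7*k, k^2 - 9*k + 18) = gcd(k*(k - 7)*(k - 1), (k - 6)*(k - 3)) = 1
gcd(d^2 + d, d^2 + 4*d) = d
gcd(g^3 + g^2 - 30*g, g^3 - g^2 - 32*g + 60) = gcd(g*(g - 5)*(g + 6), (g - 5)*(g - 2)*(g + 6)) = g^2 + g - 30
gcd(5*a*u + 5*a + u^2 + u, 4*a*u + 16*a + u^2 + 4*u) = 1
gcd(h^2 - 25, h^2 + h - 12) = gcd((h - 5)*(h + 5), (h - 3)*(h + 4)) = 1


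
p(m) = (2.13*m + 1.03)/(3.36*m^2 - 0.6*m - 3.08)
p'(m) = (0.6 - 6.72*m)*(2.13*m + 1.03)/(3.36*m^2 - 0.6*m - 3.08)^2 + 2.13/(3.36*m^2 - 0.6*m - 3.08)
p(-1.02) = -1.11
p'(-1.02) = -5.99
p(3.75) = 0.22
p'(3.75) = -0.08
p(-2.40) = -0.23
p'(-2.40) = -0.10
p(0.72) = -1.45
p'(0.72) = -4.67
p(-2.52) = -0.22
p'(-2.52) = -0.09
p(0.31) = -0.57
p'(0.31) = -1.01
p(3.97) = 0.20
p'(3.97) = -0.06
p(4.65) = 0.16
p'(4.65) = -0.04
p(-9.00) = -0.07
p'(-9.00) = -0.01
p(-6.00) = -0.10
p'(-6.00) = -0.02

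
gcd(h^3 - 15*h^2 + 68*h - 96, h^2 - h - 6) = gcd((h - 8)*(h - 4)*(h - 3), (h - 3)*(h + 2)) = h - 3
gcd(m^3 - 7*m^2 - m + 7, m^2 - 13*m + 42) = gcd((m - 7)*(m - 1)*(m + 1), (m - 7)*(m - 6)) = m - 7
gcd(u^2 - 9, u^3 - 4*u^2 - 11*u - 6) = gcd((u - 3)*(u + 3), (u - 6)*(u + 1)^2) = 1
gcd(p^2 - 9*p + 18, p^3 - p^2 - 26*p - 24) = p - 6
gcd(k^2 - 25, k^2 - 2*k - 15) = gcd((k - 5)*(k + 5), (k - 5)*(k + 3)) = k - 5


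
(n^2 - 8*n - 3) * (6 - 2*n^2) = -2*n^4 + 16*n^3 + 12*n^2 - 48*n - 18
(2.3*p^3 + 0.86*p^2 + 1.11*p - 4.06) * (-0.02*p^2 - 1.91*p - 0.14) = -0.046*p^5 - 4.4102*p^4 - 1.9868*p^3 - 2.1593*p^2 + 7.5992*p + 0.5684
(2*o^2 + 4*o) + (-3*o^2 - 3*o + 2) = -o^2 + o + 2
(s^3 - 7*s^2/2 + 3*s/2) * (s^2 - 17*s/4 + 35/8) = s^5 - 31*s^4/4 + 83*s^3/4 - 347*s^2/16 + 105*s/16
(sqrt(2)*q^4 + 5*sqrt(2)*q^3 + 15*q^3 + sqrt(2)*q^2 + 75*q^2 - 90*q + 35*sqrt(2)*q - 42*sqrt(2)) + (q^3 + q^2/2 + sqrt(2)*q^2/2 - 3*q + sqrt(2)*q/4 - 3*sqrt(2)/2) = sqrt(2)*q^4 + 5*sqrt(2)*q^3 + 16*q^3 + 3*sqrt(2)*q^2/2 + 151*q^2/2 - 93*q + 141*sqrt(2)*q/4 - 87*sqrt(2)/2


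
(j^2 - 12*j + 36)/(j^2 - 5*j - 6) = (j - 6)/(j + 1)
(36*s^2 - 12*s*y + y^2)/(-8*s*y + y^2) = (-36*s^2 + 12*s*y - y^2)/(y*(8*s - y))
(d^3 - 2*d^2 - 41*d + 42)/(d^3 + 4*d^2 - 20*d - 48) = (d^2 - 8*d + 7)/(d^2 - 2*d - 8)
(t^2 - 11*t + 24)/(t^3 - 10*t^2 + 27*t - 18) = (t - 8)/(t^2 - 7*t + 6)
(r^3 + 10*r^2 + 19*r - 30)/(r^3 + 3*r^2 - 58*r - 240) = (r - 1)/(r - 8)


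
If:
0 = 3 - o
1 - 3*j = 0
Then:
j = 1/3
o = 3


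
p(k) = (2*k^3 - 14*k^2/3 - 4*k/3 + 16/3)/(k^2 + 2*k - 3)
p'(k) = (-2*k - 2)*(2*k^3 - 14*k^2/3 - 4*k/3 + 16/3)/(k^2 + 2*k - 3)^2 + (6*k^2 - 28*k/3 - 4/3)/(k^2 + 2*k - 3)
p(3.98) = 2.51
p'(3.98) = 1.52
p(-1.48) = 2.49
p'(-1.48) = -7.43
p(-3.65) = -49.37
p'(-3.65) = -49.30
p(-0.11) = -1.69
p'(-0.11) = -0.86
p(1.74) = -0.17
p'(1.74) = 0.43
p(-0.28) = -1.52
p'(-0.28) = -1.13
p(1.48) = -0.18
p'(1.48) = -0.53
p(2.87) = 0.94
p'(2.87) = 1.28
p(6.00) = 5.81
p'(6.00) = 1.72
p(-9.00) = -30.31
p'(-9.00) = 1.39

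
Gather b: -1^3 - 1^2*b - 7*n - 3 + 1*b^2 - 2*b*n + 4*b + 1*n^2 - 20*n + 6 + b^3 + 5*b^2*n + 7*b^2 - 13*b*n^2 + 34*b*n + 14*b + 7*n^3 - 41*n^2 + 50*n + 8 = b^3 + b^2*(5*n + 8) + b*(-13*n^2 + 32*n + 17) + 7*n^3 - 40*n^2 + 23*n + 10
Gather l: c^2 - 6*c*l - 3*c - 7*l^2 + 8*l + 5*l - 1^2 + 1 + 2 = c^2 - 3*c - 7*l^2 + l*(13 - 6*c) + 2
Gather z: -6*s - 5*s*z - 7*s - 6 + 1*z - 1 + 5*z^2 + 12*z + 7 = -13*s + 5*z^2 + z*(13 - 5*s)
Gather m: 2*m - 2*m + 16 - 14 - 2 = 0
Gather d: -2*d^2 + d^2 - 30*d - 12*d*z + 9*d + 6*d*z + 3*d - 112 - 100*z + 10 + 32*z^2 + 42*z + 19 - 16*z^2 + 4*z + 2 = -d^2 + d*(-6*z - 18) + 16*z^2 - 54*z - 81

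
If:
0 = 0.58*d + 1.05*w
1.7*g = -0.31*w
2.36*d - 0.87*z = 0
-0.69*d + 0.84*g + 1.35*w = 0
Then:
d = 0.00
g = 0.00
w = 0.00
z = 0.00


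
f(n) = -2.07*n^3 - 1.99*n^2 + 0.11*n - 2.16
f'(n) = -6.21*n^2 - 3.98*n + 0.11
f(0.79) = -4.34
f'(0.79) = -6.91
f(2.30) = -37.62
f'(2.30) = -41.89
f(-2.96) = 33.76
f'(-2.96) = -42.52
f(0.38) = -2.52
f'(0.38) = -2.30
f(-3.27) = 48.58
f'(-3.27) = -53.28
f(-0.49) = -2.45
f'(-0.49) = 0.57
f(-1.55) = 0.60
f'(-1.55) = -8.64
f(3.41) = -107.00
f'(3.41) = -85.67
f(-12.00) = 3286.92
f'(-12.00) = -846.37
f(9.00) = -1671.39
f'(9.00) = -538.72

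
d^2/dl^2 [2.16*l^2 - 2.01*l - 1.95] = 4.32000000000000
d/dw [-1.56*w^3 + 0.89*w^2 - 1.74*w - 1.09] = -4.68*w^2 + 1.78*w - 1.74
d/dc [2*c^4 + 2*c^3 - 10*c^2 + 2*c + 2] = 8*c^3 + 6*c^2 - 20*c + 2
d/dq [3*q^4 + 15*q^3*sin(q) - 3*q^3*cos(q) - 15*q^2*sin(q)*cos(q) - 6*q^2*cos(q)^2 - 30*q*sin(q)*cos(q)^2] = 3*q^3*sin(q) + 15*q^3*cos(q) + 12*q^3 + 45*q^2*sin(q) + 6*q^2*sin(2*q) - 9*q^2*cos(q) - 15*q^2*cos(2*q) - 15*q*sin(2*q) - 15*q*cos(q)/2 - 6*q*cos(2*q) - 45*q*cos(3*q)/2 - 6*q - 15*sin(q)/2 - 15*sin(3*q)/2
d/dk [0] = 0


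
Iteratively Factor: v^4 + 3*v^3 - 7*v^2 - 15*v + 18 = (v - 1)*(v^3 + 4*v^2 - 3*v - 18) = (v - 2)*(v - 1)*(v^2 + 6*v + 9) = (v - 2)*(v - 1)*(v + 3)*(v + 3)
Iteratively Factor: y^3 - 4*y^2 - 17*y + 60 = (y - 5)*(y^2 + y - 12) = (y - 5)*(y - 3)*(y + 4)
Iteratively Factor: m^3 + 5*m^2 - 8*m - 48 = (m - 3)*(m^2 + 8*m + 16) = (m - 3)*(m + 4)*(m + 4)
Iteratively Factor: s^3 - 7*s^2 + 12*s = (s - 4)*(s^2 - 3*s) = (s - 4)*(s - 3)*(s)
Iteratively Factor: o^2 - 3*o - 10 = (o + 2)*(o - 5)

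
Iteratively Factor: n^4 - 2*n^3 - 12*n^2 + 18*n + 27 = (n - 3)*(n^3 + n^2 - 9*n - 9) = (n - 3)^2*(n^2 + 4*n + 3) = (n - 3)^2*(n + 1)*(n + 3)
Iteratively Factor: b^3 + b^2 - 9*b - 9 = (b + 1)*(b^2 - 9) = (b - 3)*(b + 1)*(b + 3)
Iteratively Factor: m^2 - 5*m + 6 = (m - 2)*(m - 3)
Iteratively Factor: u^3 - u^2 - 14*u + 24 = (u + 4)*(u^2 - 5*u + 6) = (u - 2)*(u + 4)*(u - 3)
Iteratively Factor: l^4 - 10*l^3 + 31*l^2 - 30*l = (l - 5)*(l^3 - 5*l^2 + 6*l) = (l - 5)*(l - 2)*(l^2 - 3*l) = (l - 5)*(l - 3)*(l - 2)*(l)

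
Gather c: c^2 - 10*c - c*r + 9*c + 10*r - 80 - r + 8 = c^2 + c*(-r - 1) + 9*r - 72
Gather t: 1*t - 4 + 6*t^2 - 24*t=6*t^2 - 23*t - 4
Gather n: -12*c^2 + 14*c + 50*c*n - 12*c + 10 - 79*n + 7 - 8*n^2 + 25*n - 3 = -12*c^2 + 2*c - 8*n^2 + n*(50*c - 54) + 14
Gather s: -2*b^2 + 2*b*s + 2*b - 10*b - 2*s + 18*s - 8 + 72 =-2*b^2 - 8*b + s*(2*b + 16) + 64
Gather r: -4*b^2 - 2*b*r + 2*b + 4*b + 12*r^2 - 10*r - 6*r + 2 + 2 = -4*b^2 + 6*b + 12*r^2 + r*(-2*b - 16) + 4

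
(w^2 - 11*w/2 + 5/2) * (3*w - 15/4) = 3*w^3 - 81*w^2/4 + 225*w/8 - 75/8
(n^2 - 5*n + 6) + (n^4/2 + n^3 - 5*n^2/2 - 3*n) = n^4/2 + n^3 - 3*n^2/2 - 8*n + 6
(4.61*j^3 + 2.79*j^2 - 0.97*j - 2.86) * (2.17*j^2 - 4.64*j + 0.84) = 10.0037*j^5 - 15.3361*j^4 - 11.1781*j^3 + 0.6382*j^2 + 12.4556*j - 2.4024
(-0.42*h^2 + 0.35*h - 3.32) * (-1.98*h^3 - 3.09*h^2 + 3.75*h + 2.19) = 0.8316*h^5 + 0.6048*h^4 + 3.9171*h^3 + 10.6515*h^2 - 11.6835*h - 7.2708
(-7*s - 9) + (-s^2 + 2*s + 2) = -s^2 - 5*s - 7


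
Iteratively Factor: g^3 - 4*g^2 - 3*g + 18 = (g - 3)*(g^2 - g - 6) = (g - 3)^2*(g + 2)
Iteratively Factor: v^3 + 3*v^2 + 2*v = (v)*(v^2 + 3*v + 2) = v*(v + 1)*(v + 2)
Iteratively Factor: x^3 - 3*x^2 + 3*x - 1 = (x - 1)*(x^2 - 2*x + 1) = (x - 1)^2*(x - 1)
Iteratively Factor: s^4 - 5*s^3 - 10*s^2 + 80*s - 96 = (s - 4)*(s^3 - s^2 - 14*s + 24) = (s - 4)*(s - 2)*(s^2 + s - 12) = (s - 4)*(s - 3)*(s - 2)*(s + 4)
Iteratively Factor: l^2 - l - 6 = (l + 2)*(l - 3)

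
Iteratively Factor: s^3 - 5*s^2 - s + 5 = (s - 5)*(s^2 - 1) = (s - 5)*(s - 1)*(s + 1)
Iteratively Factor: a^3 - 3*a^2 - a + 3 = (a + 1)*(a^2 - 4*a + 3) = (a - 3)*(a + 1)*(a - 1)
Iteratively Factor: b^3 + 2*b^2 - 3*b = (b + 3)*(b^2 - b) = (b - 1)*(b + 3)*(b)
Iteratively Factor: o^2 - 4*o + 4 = (o - 2)*(o - 2)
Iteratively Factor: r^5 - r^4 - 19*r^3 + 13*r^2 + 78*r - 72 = (r - 2)*(r^4 + r^3 - 17*r^2 - 21*r + 36) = (r - 2)*(r + 3)*(r^3 - 2*r^2 - 11*r + 12) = (r - 2)*(r - 1)*(r + 3)*(r^2 - r - 12) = (r - 4)*(r - 2)*(r - 1)*(r + 3)*(r + 3)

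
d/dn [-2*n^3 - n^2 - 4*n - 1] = -6*n^2 - 2*n - 4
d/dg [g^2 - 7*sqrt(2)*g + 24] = 2*g - 7*sqrt(2)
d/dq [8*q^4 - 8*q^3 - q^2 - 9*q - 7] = 32*q^3 - 24*q^2 - 2*q - 9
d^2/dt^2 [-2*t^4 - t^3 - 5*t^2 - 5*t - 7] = -24*t^2 - 6*t - 10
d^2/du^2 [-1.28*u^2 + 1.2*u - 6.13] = -2.56000000000000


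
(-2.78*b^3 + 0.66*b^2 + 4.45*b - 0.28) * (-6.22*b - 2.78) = 17.2916*b^4 + 3.6232*b^3 - 29.5138*b^2 - 10.6294*b + 0.7784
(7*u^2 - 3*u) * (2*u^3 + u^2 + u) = 14*u^5 + u^4 + 4*u^3 - 3*u^2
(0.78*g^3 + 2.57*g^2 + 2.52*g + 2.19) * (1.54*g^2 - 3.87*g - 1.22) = 1.2012*g^5 + 0.9392*g^4 - 7.0167*g^3 - 9.5152*g^2 - 11.5497*g - 2.6718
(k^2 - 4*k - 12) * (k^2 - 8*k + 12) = k^4 - 12*k^3 + 32*k^2 + 48*k - 144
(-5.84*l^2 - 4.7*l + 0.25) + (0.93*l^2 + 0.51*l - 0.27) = -4.91*l^2 - 4.19*l - 0.02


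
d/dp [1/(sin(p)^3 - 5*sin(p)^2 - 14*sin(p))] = (-3*cos(p) + 10/tan(p) + 14*cos(p)/sin(p)^2)/((sin(p) - 7)^2*(sin(p) + 2)^2)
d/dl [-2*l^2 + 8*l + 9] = 8 - 4*l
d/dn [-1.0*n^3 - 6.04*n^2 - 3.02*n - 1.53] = -3.0*n^2 - 12.08*n - 3.02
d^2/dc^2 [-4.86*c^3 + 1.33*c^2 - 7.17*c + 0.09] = 2.66 - 29.16*c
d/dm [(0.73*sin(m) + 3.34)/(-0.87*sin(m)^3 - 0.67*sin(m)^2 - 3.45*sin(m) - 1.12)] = (1.2702*sin(m)^3 + 9.2065*sin(m)^2 + 4.4756*sin(m) + 10.7054)*cos(m)/(0.7569*sin(m)^6 + 1.1658*sin(m)^5 + 6.4519*sin(m)^4 + 6.5718*sin(m)^3 + 13.4033*sin(m)^2 + 7.728*sin(m) + 1.2544)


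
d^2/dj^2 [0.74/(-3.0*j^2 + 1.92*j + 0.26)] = (-13.32*j^2 + 8.5248*j + 0.74*(6.0*j - 1.92)*(12.0*j - 3.84) + 1.1544)/(-3.0*j^2 + 1.92*j + 0.26)^3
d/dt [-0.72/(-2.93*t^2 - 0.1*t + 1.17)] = (-4.2192*t - 0.072)/(2.93*t^2 + 0.1*t - 1.17)^2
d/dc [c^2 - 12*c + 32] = 2*c - 12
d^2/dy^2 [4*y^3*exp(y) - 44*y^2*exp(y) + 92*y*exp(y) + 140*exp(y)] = 4*(y^3 - 5*y^2 - 15*y + 59)*exp(y)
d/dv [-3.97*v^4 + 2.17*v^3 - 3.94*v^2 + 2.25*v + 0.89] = -15.88*v^3 + 6.51*v^2 - 7.88*v + 2.25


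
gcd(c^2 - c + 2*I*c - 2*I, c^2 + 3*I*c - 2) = c + 2*I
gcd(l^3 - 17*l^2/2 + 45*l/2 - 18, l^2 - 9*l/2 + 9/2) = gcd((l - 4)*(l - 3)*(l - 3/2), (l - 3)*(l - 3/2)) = l^2 - 9*l/2 + 9/2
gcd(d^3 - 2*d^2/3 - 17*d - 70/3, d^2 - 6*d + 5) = d - 5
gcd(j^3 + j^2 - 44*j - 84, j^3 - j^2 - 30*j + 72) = j + 6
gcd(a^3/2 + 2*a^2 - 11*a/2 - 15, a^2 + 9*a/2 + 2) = 1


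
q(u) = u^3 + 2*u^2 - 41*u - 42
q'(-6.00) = 43.00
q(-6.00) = 60.00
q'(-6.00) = 43.00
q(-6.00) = 60.00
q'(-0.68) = -42.33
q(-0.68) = -13.51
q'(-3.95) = -9.99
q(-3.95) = 89.53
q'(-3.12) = -24.28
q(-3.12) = 75.02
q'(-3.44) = -19.26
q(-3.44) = 82.00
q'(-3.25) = -22.31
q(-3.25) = 78.05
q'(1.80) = -24.08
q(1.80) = -103.49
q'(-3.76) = -13.63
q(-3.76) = 87.28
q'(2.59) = -10.52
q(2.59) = -117.40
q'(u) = 3*u^2 + 4*u - 41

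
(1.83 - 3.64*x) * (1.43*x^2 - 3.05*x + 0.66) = -5.2052*x^3 + 13.7189*x^2 - 7.9839*x + 1.2078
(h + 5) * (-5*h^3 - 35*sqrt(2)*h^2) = -5*h^4 - 35*sqrt(2)*h^3 - 25*h^3 - 175*sqrt(2)*h^2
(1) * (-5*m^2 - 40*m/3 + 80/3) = -5*m^2 - 40*m/3 + 80/3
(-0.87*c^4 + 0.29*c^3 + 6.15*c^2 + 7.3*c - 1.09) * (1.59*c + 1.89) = -1.3833*c^5 - 1.1832*c^4 + 10.3266*c^3 + 23.2305*c^2 + 12.0639*c - 2.0601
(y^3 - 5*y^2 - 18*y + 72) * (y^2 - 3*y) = y^5 - 8*y^4 - 3*y^3 + 126*y^2 - 216*y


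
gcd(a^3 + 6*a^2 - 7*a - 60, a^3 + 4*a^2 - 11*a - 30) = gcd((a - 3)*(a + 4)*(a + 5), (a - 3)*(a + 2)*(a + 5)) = a^2 + 2*a - 15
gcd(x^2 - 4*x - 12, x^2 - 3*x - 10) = x + 2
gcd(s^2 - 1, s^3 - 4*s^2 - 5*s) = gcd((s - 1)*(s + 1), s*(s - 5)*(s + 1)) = s + 1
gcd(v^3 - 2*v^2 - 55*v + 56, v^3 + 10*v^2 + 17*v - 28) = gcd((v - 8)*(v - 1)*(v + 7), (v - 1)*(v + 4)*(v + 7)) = v^2 + 6*v - 7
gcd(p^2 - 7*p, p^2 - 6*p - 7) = p - 7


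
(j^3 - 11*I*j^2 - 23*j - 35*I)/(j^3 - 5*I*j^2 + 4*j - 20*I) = (j^2 - 6*I*j + 7)/(j^2 + 4)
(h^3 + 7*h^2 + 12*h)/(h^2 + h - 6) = h*(h + 4)/(h - 2)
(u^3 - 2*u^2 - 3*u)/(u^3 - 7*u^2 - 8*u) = (u - 3)/(u - 8)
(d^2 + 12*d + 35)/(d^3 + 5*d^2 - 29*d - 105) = (d + 5)/(d^2 - 2*d - 15)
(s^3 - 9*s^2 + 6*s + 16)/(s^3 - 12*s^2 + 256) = (s^2 - s - 2)/(s^2 - 4*s - 32)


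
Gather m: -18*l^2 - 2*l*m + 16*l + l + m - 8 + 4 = -18*l^2 + 17*l + m*(1 - 2*l) - 4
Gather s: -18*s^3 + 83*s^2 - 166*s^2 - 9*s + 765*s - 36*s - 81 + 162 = -18*s^3 - 83*s^2 + 720*s + 81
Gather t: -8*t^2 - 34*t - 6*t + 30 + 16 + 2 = -8*t^2 - 40*t + 48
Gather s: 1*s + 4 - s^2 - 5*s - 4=-s^2 - 4*s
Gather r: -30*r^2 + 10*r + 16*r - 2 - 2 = -30*r^2 + 26*r - 4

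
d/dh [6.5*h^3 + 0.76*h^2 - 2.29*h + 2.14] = 19.5*h^2 + 1.52*h - 2.29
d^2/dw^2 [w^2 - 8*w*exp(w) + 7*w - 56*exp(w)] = -8*w*exp(w) - 72*exp(w) + 2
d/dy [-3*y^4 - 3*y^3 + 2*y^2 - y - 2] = -12*y^3 - 9*y^2 + 4*y - 1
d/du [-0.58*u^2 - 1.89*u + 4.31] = -1.16*u - 1.89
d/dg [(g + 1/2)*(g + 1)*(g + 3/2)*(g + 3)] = 4*g^3 + 18*g^2 + 47*g/2 + 9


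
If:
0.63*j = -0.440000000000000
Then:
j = -0.70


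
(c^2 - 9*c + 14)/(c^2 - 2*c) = (c - 7)/c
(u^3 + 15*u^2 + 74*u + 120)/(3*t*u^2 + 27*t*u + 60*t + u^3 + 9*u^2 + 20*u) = (u + 6)/(3*t + u)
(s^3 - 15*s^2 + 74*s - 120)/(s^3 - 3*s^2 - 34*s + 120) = (s - 6)/(s + 6)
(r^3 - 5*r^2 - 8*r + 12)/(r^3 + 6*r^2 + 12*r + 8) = (r^2 - 7*r + 6)/(r^2 + 4*r + 4)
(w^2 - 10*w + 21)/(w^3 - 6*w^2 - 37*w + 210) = (w - 3)/(w^2 + w - 30)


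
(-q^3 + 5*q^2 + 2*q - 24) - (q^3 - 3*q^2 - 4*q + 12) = -2*q^3 + 8*q^2 + 6*q - 36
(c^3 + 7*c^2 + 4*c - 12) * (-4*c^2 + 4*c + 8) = -4*c^5 - 24*c^4 + 20*c^3 + 120*c^2 - 16*c - 96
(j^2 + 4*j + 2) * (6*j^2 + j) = 6*j^4 + 25*j^3 + 16*j^2 + 2*j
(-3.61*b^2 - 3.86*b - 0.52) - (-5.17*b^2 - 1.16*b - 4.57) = 1.56*b^2 - 2.7*b + 4.05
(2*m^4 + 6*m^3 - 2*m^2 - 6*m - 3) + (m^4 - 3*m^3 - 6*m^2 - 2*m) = 3*m^4 + 3*m^3 - 8*m^2 - 8*m - 3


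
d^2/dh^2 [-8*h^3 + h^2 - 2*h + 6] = 2 - 48*h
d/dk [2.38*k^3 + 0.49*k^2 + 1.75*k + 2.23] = 7.14*k^2 + 0.98*k + 1.75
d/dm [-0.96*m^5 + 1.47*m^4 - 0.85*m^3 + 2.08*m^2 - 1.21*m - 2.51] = -4.8*m^4 + 5.88*m^3 - 2.55*m^2 + 4.16*m - 1.21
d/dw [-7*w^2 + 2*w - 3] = 2 - 14*w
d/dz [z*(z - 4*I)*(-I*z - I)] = -3*I*z^2 - 2*z*(4 + I) - 4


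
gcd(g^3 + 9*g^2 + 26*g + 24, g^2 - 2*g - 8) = g + 2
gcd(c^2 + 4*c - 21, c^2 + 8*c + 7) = c + 7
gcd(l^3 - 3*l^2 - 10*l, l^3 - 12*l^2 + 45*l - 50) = l - 5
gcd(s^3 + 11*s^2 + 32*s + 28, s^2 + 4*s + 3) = 1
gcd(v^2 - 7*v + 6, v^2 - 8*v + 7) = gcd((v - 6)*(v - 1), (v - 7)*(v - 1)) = v - 1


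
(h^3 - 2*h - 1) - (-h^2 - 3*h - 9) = h^3 + h^2 + h + 8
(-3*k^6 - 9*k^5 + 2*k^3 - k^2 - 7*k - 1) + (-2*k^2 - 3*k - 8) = -3*k^6 - 9*k^5 + 2*k^3 - 3*k^2 - 10*k - 9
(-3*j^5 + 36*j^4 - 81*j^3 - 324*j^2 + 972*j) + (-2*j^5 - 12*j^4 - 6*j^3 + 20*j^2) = -5*j^5 + 24*j^4 - 87*j^3 - 304*j^2 + 972*j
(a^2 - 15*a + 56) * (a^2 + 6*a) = a^4 - 9*a^3 - 34*a^2 + 336*a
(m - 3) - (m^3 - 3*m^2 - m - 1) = -m^3 + 3*m^2 + 2*m - 2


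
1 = 1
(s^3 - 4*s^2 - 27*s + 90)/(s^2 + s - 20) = (s^2 - 9*s + 18)/(s - 4)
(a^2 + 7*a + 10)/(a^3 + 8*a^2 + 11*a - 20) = (a + 2)/(a^2 + 3*a - 4)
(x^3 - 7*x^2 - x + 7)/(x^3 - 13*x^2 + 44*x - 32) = (x^2 - 6*x - 7)/(x^2 - 12*x + 32)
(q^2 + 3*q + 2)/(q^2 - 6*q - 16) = (q + 1)/(q - 8)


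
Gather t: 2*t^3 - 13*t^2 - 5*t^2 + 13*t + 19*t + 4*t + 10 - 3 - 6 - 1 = 2*t^3 - 18*t^2 + 36*t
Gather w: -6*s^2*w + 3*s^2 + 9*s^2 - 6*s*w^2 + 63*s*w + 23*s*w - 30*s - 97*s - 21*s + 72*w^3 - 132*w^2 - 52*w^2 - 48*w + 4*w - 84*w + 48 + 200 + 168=12*s^2 - 148*s + 72*w^3 + w^2*(-6*s - 184) + w*(-6*s^2 + 86*s - 128) + 416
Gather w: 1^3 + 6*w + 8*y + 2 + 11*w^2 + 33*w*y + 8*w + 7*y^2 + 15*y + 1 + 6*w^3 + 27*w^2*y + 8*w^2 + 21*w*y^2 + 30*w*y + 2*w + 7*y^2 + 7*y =6*w^3 + w^2*(27*y + 19) + w*(21*y^2 + 63*y + 16) + 14*y^2 + 30*y + 4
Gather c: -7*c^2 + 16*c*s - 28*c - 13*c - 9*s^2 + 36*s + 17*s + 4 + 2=-7*c^2 + c*(16*s - 41) - 9*s^2 + 53*s + 6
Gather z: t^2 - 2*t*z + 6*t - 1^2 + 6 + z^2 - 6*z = t^2 + 6*t + z^2 + z*(-2*t - 6) + 5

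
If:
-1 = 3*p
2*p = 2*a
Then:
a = -1/3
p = -1/3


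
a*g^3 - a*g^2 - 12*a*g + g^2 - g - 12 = (g - 4)*(g + 3)*(a*g + 1)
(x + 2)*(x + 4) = x^2 + 6*x + 8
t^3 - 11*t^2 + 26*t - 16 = (t - 8)*(t - 2)*(t - 1)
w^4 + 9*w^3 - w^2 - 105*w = w*(w - 3)*(w + 5)*(w + 7)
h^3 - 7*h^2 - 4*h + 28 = (h - 7)*(h - 2)*(h + 2)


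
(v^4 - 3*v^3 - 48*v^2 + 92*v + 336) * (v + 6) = v^5 + 3*v^4 - 66*v^3 - 196*v^2 + 888*v + 2016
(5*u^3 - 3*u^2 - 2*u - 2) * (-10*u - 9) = -50*u^4 - 15*u^3 + 47*u^2 + 38*u + 18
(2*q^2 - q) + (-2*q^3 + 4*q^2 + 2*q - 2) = -2*q^3 + 6*q^2 + q - 2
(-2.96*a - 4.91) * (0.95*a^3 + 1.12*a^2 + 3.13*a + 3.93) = -2.812*a^4 - 7.9797*a^3 - 14.764*a^2 - 27.0011*a - 19.2963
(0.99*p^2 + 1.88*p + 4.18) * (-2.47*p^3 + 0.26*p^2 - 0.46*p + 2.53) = -2.4453*p^5 - 4.3862*p^4 - 10.2912*p^3 + 2.7267*p^2 + 2.8336*p + 10.5754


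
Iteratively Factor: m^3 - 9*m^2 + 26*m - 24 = (m - 3)*(m^2 - 6*m + 8) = (m - 4)*(m - 3)*(m - 2)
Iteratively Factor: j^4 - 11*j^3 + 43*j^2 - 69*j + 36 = (j - 1)*(j^3 - 10*j^2 + 33*j - 36) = (j - 3)*(j - 1)*(j^2 - 7*j + 12) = (j - 4)*(j - 3)*(j - 1)*(j - 3)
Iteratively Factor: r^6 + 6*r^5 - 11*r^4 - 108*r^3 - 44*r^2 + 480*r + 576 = (r - 3)*(r^5 + 9*r^4 + 16*r^3 - 60*r^2 - 224*r - 192) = (r - 3)*(r + 4)*(r^4 + 5*r^3 - 4*r^2 - 44*r - 48) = (r - 3)^2*(r + 4)*(r^3 + 8*r^2 + 20*r + 16) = (r - 3)^2*(r + 2)*(r + 4)*(r^2 + 6*r + 8) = (r - 3)^2*(r + 2)*(r + 4)^2*(r + 2)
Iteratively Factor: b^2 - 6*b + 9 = (b - 3)*(b - 3)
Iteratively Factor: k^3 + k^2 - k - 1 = (k - 1)*(k^2 + 2*k + 1) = (k - 1)*(k + 1)*(k + 1)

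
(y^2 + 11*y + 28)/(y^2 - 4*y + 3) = (y^2 + 11*y + 28)/(y^2 - 4*y + 3)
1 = 1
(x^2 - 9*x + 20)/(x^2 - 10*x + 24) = (x - 5)/(x - 6)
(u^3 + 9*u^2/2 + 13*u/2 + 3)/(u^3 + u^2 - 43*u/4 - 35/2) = 2*(2*u^2 + 5*u + 3)/(4*u^2 - 4*u - 35)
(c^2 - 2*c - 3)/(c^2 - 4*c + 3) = (c + 1)/(c - 1)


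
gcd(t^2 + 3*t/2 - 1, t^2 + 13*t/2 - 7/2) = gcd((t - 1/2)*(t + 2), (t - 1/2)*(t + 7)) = t - 1/2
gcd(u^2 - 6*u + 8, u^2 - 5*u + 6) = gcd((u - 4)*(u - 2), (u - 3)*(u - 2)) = u - 2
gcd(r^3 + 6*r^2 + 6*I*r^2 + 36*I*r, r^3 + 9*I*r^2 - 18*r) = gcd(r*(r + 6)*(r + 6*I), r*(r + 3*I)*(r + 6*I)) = r^2 + 6*I*r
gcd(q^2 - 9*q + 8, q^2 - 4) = 1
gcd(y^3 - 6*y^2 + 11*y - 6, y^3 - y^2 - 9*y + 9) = y^2 - 4*y + 3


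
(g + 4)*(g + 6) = g^2 + 10*g + 24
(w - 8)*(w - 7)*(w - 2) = w^3 - 17*w^2 + 86*w - 112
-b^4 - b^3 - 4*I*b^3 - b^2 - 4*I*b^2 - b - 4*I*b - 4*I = (b - I)*(b + 4*I)*(-I*b + 1)*(-I*b - I)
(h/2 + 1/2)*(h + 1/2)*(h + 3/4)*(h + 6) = h^4/2 + 33*h^3/8 + 121*h^2/16 + 81*h/16 + 9/8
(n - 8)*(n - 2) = n^2 - 10*n + 16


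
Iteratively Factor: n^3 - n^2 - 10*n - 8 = (n + 1)*(n^2 - 2*n - 8) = (n + 1)*(n + 2)*(n - 4)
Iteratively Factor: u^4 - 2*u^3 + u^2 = (u - 1)*(u^3 - u^2) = u*(u - 1)*(u^2 - u) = u^2*(u - 1)*(u - 1)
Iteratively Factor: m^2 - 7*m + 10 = (m - 2)*(m - 5)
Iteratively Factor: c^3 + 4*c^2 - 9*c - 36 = (c - 3)*(c^2 + 7*c + 12) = (c - 3)*(c + 4)*(c + 3)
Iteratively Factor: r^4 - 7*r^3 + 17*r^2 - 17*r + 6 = (r - 1)*(r^3 - 6*r^2 + 11*r - 6) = (r - 3)*(r - 1)*(r^2 - 3*r + 2) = (r - 3)*(r - 1)^2*(r - 2)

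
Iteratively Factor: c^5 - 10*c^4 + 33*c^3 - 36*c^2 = (c)*(c^4 - 10*c^3 + 33*c^2 - 36*c) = c*(c - 3)*(c^3 - 7*c^2 + 12*c) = c*(c - 4)*(c - 3)*(c^2 - 3*c) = c*(c - 4)*(c - 3)^2*(c)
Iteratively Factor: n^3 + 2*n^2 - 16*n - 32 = (n - 4)*(n^2 + 6*n + 8) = (n - 4)*(n + 2)*(n + 4)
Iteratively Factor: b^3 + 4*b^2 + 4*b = (b + 2)*(b^2 + 2*b) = b*(b + 2)*(b + 2)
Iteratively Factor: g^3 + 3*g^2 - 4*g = (g - 1)*(g^2 + 4*g) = (g - 1)*(g + 4)*(g)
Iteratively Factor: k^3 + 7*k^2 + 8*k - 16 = (k - 1)*(k^2 + 8*k + 16) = (k - 1)*(k + 4)*(k + 4)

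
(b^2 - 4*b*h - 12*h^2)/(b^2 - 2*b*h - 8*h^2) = (b - 6*h)/(b - 4*h)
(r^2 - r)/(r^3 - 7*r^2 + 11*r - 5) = r/(r^2 - 6*r + 5)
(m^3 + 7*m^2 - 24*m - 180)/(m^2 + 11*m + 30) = (m^2 + m - 30)/(m + 5)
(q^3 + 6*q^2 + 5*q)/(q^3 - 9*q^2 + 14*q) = (q^2 + 6*q + 5)/(q^2 - 9*q + 14)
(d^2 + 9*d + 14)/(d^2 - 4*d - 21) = (d^2 + 9*d + 14)/(d^2 - 4*d - 21)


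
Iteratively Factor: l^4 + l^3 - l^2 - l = (l - 1)*(l^3 + 2*l^2 + l) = l*(l - 1)*(l^2 + 2*l + 1) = l*(l - 1)*(l + 1)*(l + 1)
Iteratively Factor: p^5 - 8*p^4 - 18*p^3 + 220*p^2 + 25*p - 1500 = (p - 5)*(p^4 - 3*p^3 - 33*p^2 + 55*p + 300) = (p - 5)^2*(p^3 + 2*p^2 - 23*p - 60) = (p - 5)^2*(p + 3)*(p^2 - p - 20) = (p - 5)^2*(p + 3)*(p + 4)*(p - 5)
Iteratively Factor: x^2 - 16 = (x - 4)*(x + 4)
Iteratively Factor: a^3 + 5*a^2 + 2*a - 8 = (a - 1)*(a^2 + 6*a + 8) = (a - 1)*(a + 4)*(a + 2)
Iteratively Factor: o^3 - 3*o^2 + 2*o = (o - 1)*(o^2 - 2*o) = o*(o - 1)*(o - 2)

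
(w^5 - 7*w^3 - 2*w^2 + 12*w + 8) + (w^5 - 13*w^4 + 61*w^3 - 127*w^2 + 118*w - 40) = 2*w^5 - 13*w^4 + 54*w^3 - 129*w^2 + 130*w - 32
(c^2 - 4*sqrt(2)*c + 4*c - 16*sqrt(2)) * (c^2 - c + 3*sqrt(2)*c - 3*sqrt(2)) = c^4 - sqrt(2)*c^3 + 3*c^3 - 28*c^2 - 3*sqrt(2)*c^2 - 72*c + 4*sqrt(2)*c + 96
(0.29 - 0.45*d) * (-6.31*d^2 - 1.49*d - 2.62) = 2.8395*d^3 - 1.1594*d^2 + 0.7469*d - 0.7598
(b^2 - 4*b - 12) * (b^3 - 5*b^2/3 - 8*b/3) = b^5 - 17*b^4/3 - 8*b^3 + 92*b^2/3 + 32*b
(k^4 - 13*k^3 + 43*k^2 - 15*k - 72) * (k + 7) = k^5 - 6*k^4 - 48*k^3 + 286*k^2 - 177*k - 504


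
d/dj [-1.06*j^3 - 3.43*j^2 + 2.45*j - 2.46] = -3.18*j^2 - 6.86*j + 2.45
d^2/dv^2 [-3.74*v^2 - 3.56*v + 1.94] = -7.48000000000000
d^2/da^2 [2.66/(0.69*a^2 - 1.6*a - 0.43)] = (2.532852*a^2 - 5.87328*a - 2.66*(1.38*a - 1.6)*(2.76*a - 3.2) - 1.578444)/(-0.69*a^2 + 1.6*a + 0.43)^3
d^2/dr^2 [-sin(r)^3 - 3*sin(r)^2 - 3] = 3*sin(r)/4 - 9*sin(3*r)/4 - 6*cos(2*r)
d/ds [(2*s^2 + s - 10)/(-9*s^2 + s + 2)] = (11*s^2 - 172*s + 12)/(81*s^4 - 18*s^3 - 35*s^2 + 4*s + 4)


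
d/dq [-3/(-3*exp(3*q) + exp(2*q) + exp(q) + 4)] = (-27*exp(2*q) + 6*exp(q) + 3)*exp(q)/(-3*exp(3*q) + exp(2*q) + exp(q) + 4)^2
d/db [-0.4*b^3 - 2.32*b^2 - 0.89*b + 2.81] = -1.2*b^2 - 4.64*b - 0.89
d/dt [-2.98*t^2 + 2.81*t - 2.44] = 2.81 - 5.96*t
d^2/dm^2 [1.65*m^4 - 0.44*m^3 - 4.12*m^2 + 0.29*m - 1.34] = 19.8*m^2 - 2.64*m - 8.24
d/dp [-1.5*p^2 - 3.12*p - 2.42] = -3.0*p - 3.12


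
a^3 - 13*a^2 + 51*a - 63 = (a - 7)*(a - 3)^2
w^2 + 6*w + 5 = (w + 1)*(w + 5)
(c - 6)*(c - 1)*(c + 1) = c^3 - 6*c^2 - c + 6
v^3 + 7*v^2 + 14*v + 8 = (v + 1)*(v + 2)*(v + 4)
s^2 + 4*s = s*(s + 4)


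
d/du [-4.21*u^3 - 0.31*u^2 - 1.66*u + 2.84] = -12.63*u^2 - 0.62*u - 1.66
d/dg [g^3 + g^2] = g*(3*g + 2)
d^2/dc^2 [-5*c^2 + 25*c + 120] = -10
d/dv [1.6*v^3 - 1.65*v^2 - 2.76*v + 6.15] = 4.8*v^2 - 3.3*v - 2.76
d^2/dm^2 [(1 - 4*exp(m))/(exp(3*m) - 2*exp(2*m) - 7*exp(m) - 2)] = (-16*exp(6*m) + 33*exp(5*m) - 150*exp(4*m) - 46*exp(3*m) + 156*exp(2*m) + 89*exp(m) - 30)*exp(m)/(exp(9*m) - 6*exp(8*m) - 9*exp(7*m) + 70*exp(6*m) + 87*exp(5*m) - 234*exp(4*m) - 499*exp(3*m) - 318*exp(2*m) - 84*exp(m) - 8)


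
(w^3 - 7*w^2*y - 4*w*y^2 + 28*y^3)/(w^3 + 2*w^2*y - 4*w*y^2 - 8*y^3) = (w - 7*y)/(w + 2*y)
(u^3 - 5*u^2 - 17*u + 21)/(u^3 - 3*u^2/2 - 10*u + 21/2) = 2*(u - 7)/(2*u - 7)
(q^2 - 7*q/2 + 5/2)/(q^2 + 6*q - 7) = (q - 5/2)/(q + 7)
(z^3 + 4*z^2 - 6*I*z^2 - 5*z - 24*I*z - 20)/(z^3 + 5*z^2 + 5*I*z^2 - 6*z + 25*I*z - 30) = (z^3 + z^2*(4 - 6*I) + z*(-5 - 24*I) - 20)/(z^3 + 5*z^2*(1 + I) + z*(-6 + 25*I) - 30)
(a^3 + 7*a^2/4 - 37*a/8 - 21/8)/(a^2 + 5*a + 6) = (8*a^2 - 10*a - 7)/(8*(a + 2))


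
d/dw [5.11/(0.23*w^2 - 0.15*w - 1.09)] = (0.7665 - 2.3506*w)/(-0.23*w^2 + 0.15*w + 1.09)^2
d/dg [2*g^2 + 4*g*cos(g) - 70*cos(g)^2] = -4*g*sin(g) + 4*g + 70*sin(2*g) + 4*cos(g)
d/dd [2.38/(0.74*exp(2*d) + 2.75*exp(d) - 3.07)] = (-3.5224*exp(d) - 6.545)*exp(d)/(0.74*exp(2*d) + 2.75*exp(d) - 3.07)^2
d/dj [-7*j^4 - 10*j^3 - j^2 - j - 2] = -28*j^3 - 30*j^2 - 2*j - 1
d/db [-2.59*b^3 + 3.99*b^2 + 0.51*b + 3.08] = -7.77*b^2 + 7.98*b + 0.51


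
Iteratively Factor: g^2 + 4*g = (g)*(g + 4)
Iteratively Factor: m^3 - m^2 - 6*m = (m + 2)*(m^2 - 3*m) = m*(m + 2)*(m - 3)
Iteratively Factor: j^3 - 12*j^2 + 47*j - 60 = (j - 5)*(j^2 - 7*j + 12) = (j - 5)*(j - 3)*(j - 4)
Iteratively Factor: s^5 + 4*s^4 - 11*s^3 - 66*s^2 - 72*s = (s)*(s^4 + 4*s^3 - 11*s^2 - 66*s - 72) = s*(s + 3)*(s^3 + s^2 - 14*s - 24) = s*(s + 3)^2*(s^2 - 2*s - 8) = s*(s - 4)*(s + 3)^2*(s + 2)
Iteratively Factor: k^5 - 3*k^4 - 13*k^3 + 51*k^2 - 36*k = (k - 3)*(k^4 - 13*k^2 + 12*k) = (k - 3)*(k + 4)*(k^3 - 4*k^2 + 3*k) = (k - 3)^2*(k + 4)*(k^2 - k) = k*(k - 3)^2*(k + 4)*(k - 1)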